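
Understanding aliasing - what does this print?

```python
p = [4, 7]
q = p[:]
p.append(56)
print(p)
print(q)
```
[4, 7, 56]
[4, 7]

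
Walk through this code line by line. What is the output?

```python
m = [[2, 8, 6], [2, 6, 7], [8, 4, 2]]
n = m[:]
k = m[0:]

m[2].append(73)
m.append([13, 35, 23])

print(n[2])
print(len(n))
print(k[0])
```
[8, 4, 2, 73]
3
[2, 8, 6]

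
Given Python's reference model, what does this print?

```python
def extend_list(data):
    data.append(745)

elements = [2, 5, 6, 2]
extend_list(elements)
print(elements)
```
[2, 5, 6, 2, 745]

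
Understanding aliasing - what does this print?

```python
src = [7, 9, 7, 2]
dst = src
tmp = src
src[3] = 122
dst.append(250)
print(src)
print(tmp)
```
[7, 9, 7, 122, 250]
[7, 9, 7, 122, 250]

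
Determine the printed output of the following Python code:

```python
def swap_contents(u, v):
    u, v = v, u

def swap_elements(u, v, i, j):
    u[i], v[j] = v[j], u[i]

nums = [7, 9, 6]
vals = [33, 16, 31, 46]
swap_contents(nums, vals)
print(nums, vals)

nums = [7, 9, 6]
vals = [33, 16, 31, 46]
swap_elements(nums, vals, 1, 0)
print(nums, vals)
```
[7, 9, 6] [33, 16, 31, 46]
[7, 33, 6] [9, 16, 31, 46]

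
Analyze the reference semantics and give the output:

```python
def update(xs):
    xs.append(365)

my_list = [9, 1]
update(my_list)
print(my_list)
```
[9, 1, 365]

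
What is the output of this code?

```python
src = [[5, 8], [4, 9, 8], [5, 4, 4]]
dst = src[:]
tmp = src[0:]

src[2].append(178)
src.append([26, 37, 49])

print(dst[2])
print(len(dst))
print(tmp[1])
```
[5, 4, 4, 178]
3
[4, 9, 8]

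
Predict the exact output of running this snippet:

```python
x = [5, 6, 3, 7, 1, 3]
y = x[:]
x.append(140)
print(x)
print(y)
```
[5, 6, 3, 7, 1, 3, 140]
[5, 6, 3, 7, 1, 3]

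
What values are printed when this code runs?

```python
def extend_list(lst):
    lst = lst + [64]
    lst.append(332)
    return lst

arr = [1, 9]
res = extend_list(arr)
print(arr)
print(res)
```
[1, 9]
[1, 9, 64, 332]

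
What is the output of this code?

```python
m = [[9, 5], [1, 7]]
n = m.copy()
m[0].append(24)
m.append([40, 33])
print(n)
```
[[9, 5, 24], [1, 7]]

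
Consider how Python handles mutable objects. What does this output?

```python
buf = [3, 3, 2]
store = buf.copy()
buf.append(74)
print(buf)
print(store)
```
[3, 3, 2, 74]
[3, 3, 2]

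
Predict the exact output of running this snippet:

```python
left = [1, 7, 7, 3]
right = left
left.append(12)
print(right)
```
[1, 7, 7, 3, 12]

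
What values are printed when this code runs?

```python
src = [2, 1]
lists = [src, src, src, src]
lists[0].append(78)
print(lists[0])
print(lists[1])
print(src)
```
[2, 1, 78]
[2, 1, 78]
[2, 1, 78]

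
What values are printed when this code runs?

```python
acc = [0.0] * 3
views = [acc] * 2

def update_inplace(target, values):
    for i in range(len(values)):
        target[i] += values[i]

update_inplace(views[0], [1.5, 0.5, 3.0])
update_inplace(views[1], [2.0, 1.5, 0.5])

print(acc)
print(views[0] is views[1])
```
[3.5, 2.0, 3.5]
True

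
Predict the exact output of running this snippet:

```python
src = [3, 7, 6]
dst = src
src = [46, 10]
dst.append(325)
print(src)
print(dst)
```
[46, 10]
[3, 7, 6, 325]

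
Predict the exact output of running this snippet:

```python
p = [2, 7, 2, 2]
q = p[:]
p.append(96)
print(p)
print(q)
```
[2, 7, 2, 2, 96]
[2, 7, 2, 2]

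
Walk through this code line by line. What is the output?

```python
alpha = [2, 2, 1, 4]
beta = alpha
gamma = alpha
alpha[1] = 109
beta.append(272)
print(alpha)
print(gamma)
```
[2, 109, 1, 4, 272]
[2, 109, 1, 4, 272]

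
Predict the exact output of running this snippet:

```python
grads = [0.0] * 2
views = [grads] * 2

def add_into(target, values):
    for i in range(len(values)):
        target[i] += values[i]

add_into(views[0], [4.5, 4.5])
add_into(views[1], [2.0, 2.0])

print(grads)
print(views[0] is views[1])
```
[6.5, 6.5]
True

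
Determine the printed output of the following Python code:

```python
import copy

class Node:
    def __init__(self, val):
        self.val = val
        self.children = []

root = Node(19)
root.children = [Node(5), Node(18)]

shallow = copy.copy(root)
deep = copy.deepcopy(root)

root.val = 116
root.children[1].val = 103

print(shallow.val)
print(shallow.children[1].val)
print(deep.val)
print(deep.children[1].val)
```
19
103
19
18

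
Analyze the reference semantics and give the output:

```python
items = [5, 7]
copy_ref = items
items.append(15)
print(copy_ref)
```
[5, 7, 15]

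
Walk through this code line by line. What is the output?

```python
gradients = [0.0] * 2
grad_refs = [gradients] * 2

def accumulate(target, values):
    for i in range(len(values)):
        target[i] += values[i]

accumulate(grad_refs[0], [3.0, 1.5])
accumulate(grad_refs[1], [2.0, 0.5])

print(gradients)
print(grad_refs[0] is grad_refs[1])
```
[5.0, 2.0]
True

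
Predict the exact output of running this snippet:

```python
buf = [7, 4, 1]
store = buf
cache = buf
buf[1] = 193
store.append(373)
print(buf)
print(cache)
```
[7, 193, 1, 373]
[7, 193, 1, 373]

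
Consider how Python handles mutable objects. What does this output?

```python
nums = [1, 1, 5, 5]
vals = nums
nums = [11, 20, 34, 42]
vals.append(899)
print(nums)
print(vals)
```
[11, 20, 34, 42]
[1, 1, 5, 5, 899]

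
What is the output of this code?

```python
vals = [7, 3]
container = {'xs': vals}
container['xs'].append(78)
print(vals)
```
[7, 3, 78]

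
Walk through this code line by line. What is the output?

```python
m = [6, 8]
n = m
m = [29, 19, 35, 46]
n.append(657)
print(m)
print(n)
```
[29, 19, 35, 46]
[6, 8, 657]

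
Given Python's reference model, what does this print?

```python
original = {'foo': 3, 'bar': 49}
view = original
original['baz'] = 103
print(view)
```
{'foo': 3, 'bar': 49, 'baz': 103}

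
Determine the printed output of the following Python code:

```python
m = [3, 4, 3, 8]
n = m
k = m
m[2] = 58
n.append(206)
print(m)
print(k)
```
[3, 4, 58, 8, 206]
[3, 4, 58, 8, 206]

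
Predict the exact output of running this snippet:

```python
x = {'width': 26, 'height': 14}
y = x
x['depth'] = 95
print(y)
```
{'width': 26, 'height': 14, 'depth': 95}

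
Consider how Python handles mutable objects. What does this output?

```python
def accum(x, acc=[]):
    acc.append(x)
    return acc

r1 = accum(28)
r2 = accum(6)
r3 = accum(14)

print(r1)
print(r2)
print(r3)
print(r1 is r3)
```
[28, 6, 14]
[28, 6, 14]
[28, 6, 14]
True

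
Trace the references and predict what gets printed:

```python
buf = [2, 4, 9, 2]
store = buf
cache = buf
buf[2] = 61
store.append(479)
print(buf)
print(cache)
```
[2, 4, 61, 2, 479]
[2, 4, 61, 2, 479]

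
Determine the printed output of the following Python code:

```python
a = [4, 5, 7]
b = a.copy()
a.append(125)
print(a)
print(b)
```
[4, 5, 7, 125]
[4, 5, 7]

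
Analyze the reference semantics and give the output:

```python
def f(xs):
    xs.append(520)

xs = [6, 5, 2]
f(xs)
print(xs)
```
[6, 5, 2, 520]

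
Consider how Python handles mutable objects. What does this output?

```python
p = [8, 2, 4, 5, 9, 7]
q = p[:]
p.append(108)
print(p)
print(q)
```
[8, 2, 4, 5, 9, 7, 108]
[8, 2, 4, 5, 9, 7]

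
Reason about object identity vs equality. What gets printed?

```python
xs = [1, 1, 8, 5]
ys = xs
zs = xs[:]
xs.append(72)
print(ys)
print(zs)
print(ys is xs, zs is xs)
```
[1, 1, 8, 5, 72]
[1, 1, 8, 5]
True False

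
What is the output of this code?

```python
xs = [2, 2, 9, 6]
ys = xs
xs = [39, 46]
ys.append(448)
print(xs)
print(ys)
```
[39, 46]
[2, 2, 9, 6, 448]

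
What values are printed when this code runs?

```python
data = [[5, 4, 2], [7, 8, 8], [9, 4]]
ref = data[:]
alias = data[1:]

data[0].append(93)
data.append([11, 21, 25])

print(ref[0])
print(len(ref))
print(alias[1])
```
[5, 4, 2, 93]
3
[9, 4]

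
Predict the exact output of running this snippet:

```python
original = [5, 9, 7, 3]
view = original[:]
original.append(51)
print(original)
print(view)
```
[5, 9, 7, 3, 51]
[5, 9, 7, 3]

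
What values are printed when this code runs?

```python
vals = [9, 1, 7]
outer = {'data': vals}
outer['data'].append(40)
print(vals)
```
[9, 1, 7, 40]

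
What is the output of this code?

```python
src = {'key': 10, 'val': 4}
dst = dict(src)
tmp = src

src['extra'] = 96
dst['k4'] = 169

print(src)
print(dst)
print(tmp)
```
{'key': 10, 'val': 4, 'extra': 96}
{'key': 10, 'val': 4, 'k4': 169}
{'key': 10, 'val': 4, 'extra': 96}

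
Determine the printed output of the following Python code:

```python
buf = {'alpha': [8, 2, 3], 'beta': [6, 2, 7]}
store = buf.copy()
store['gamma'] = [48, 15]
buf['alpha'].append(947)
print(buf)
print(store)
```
{'alpha': [8, 2, 3, 947], 'beta': [6, 2, 7]}
{'alpha': [8, 2, 3, 947], 'beta': [6, 2, 7], 'gamma': [48, 15]}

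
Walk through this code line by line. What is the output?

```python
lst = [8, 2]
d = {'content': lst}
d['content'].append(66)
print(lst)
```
[8, 2, 66]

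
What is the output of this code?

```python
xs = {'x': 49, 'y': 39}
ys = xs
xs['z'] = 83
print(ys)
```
{'x': 49, 'y': 39, 'z': 83}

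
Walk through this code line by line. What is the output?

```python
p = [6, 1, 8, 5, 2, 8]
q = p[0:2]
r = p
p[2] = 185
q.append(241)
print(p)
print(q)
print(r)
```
[6, 1, 185, 5, 2, 8]
[6, 1, 241]
[6, 1, 185, 5, 2, 8]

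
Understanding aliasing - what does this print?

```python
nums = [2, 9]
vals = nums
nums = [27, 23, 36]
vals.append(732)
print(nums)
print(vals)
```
[27, 23, 36]
[2, 9, 732]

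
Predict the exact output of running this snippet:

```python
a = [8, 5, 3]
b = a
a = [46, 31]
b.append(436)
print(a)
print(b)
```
[46, 31]
[8, 5, 3, 436]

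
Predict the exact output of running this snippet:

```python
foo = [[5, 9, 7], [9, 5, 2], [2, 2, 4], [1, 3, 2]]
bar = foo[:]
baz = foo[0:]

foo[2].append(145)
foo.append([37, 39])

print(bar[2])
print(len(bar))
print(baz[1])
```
[2, 2, 4, 145]
4
[9, 5, 2]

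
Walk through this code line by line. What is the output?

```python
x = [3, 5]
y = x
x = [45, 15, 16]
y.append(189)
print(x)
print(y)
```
[45, 15, 16]
[3, 5, 189]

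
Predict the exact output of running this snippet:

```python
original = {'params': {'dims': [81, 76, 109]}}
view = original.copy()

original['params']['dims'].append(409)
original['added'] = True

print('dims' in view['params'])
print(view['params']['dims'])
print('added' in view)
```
True
[81, 76, 109, 409]
False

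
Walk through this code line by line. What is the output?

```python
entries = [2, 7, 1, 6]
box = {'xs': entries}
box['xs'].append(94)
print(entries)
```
[2, 7, 1, 6, 94]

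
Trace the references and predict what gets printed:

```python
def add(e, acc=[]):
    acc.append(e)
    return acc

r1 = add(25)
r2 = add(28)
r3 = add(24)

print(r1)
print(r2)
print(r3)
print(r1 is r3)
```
[25, 28, 24]
[25, 28, 24]
[25, 28, 24]
True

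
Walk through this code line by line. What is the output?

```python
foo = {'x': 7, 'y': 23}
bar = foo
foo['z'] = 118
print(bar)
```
{'x': 7, 'y': 23, 'z': 118}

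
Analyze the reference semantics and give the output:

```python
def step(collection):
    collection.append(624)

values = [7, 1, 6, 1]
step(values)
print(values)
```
[7, 1, 6, 1, 624]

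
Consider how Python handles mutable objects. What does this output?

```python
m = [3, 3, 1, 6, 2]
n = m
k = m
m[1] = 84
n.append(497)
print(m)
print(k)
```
[3, 84, 1, 6, 2, 497]
[3, 84, 1, 6, 2, 497]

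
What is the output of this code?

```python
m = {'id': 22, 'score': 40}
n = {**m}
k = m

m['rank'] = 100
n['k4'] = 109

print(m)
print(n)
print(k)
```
{'id': 22, 'score': 40, 'rank': 100}
{'id': 22, 'score': 40, 'k4': 109}
{'id': 22, 'score': 40, 'rank': 100}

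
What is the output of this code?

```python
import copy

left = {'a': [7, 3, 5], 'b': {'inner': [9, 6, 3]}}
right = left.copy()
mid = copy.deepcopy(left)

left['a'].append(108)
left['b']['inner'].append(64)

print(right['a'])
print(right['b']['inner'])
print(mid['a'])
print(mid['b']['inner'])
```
[7, 3, 5, 108]
[9, 6, 3, 64]
[7, 3, 5]
[9, 6, 3]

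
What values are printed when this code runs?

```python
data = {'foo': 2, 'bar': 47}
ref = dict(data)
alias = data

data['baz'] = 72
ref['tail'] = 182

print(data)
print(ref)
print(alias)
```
{'foo': 2, 'bar': 47, 'baz': 72}
{'foo': 2, 'bar': 47, 'tail': 182}
{'foo': 2, 'bar': 47, 'baz': 72}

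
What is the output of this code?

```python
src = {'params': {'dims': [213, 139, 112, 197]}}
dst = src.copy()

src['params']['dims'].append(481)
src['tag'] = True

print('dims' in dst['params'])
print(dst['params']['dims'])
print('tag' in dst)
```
True
[213, 139, 112, 197, 481]
False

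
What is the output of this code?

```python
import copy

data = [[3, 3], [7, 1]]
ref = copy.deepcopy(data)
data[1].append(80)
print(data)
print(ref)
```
[[3, 3], [7, 1, 80]]
[[3, 3], [7, 1]]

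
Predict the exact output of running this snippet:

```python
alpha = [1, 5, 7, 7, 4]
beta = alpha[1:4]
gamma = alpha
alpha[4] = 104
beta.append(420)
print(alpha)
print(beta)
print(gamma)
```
[1, 5, 7, 7, 104]
[5, 7, 7, 420]
[1, 5, 7, 7, 104]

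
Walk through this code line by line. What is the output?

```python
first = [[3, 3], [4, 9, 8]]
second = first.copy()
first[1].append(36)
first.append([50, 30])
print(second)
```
[[3, 3], [4, 9, 8, 36]]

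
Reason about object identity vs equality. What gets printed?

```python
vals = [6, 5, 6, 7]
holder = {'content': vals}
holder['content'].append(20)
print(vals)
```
[6, 5, 6, 7, 20]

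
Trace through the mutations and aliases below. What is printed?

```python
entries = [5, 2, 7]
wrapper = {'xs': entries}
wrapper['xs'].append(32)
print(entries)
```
[5, 2, 7, 32]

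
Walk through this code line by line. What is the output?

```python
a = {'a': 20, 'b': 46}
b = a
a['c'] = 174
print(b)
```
{'a': 20, 'b': 46, 'c': 174}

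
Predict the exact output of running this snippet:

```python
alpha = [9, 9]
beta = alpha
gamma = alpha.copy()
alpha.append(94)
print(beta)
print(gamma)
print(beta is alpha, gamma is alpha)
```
[9, 9, 94]
[9, 9]
True False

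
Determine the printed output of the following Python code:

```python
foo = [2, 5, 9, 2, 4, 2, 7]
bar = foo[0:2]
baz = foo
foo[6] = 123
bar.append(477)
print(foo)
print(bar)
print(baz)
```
[2, 5, 9, 2, 4, 2, 123]
[2, 5, 477]
[2, 5, 9, 2, 4, 2, 123]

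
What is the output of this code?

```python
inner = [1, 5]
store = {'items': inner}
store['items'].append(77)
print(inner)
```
[1, 5, 77]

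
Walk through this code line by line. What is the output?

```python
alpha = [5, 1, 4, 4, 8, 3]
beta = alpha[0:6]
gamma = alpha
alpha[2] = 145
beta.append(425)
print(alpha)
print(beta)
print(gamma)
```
[5, 1, 145, 4, 8, 3]
[5, 1, 4, 4, 8, 3, 425]
[5, 1, 145, 4, 8, 3]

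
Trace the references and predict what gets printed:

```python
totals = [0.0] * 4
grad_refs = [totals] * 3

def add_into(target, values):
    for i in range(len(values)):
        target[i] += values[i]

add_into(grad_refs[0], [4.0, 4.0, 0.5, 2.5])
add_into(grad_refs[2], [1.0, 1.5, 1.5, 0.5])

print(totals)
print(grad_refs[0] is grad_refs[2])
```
[5.0, 5.5, 2.0, 3.0]
True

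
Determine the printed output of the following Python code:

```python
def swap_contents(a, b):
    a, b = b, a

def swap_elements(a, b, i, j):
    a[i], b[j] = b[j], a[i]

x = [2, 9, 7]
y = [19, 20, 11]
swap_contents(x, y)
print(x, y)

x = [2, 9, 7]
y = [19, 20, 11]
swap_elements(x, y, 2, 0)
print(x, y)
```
[2, 9, 7] [19, 20, 11]
[2, 9, 19] [7, 20, 11]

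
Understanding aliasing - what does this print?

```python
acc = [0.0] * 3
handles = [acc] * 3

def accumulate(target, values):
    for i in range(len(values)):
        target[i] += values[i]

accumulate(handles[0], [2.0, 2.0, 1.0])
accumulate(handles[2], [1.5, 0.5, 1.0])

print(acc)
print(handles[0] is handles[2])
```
[3.5, 2.5, 2.0]
True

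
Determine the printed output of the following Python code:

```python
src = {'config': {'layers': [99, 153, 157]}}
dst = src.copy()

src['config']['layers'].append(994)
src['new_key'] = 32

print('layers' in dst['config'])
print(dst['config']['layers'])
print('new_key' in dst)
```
True
[99, 153, 157, 994]
False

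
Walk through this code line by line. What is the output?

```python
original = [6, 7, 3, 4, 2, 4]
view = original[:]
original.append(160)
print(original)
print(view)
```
[6, 7, 3, 4, 2, 4, 160]
[6, 7, 3, 4, 2, 4]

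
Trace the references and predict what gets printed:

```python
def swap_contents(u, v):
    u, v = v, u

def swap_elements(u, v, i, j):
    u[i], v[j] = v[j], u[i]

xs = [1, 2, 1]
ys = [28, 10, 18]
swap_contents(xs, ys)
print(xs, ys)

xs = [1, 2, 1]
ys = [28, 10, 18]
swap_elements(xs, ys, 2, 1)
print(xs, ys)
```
[1, 2, 1] [28, 10, 18]
[1, 2, 10] [28, 1, 18]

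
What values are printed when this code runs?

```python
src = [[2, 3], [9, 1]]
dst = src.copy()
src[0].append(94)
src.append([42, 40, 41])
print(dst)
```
[[2, 3, 94], [9, 1]]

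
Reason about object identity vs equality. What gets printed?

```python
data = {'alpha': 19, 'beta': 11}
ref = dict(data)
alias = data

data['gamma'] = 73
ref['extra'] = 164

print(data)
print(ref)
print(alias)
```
{'alpha': 19, 'beta': 11, 'gamma': 73}
{'alpha': 19, 'beta': 11, 'extra': 164}
{'alpha': 19, 'beta': 11, 'gamma': 73}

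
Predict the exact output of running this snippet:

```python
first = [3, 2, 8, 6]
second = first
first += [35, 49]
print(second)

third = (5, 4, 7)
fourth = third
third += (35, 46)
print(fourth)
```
[3, 2, 8, 6, 35, 49]
(5, 4, 7)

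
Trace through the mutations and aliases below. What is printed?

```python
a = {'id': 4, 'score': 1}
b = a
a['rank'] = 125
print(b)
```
{'id': 4, 'score': 1, 'rank': 125}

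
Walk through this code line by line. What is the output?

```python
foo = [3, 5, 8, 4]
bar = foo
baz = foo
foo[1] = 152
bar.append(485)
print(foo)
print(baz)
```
[3, 152, 8, 4, 485]
[3, 152, 8, 4, 485]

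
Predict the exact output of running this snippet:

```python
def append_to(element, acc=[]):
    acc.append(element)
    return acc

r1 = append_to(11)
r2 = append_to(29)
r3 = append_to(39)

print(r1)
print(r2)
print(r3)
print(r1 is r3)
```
[11, 29, 39]
[11, 29, 39]
[11, 29, 39]
True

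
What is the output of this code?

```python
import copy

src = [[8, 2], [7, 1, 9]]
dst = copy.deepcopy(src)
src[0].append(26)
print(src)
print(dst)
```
[[8, 2, 26], [7, 1, 9]]
[[8, 2], [7, 1, 9]]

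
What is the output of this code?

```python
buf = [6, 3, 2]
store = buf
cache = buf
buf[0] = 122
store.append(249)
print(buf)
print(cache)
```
[122, 3, 2, 249]
[122, 3, 2, 249]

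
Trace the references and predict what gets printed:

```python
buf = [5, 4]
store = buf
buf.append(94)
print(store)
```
[5, 4, 94]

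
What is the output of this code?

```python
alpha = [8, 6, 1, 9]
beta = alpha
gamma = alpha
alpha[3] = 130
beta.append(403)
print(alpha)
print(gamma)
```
[8, 6, 1, 130, 403]
[8, 6, 1, 130, 403]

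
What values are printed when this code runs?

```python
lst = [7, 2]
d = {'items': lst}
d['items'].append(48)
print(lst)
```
[7, 2, 48]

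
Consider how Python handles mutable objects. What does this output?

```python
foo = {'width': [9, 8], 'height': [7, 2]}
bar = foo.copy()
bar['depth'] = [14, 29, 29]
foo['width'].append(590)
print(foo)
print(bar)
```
{'width': [9, 8, 590], 'height': [7, 2]}
{'width': [9, 8, 590], 'height': [7, 2], 'depth': [14, 29, 29]}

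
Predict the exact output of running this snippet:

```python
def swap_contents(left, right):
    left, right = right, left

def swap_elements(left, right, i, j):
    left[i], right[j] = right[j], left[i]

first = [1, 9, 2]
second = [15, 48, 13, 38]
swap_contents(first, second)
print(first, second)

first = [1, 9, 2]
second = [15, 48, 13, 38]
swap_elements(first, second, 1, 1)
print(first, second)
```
[1, 9, 2] [15, 48, 13, 38]
[1, 48, 2] [15, 9, 13, 38]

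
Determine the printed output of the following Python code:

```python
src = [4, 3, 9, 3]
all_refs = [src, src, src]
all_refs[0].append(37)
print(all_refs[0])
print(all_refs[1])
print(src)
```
[4, 3, 9, 3, 37]
[4, 3, 9, 3, 37]
[4, 3, 9, 3, 37]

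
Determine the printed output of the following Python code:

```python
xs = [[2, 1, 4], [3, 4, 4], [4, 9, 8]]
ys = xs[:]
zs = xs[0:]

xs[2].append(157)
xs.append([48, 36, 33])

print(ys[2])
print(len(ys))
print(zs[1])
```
[4, 9, 8, 157]
3
[3, 4, 4]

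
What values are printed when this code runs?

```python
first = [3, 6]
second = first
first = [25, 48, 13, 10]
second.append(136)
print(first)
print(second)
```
[25, 48, 13, 10]
[3, 6, 136]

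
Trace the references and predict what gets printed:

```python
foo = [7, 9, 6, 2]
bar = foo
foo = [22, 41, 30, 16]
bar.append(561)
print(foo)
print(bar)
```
[22, 41, 30, 16]
[7, 9, 6, 2, 561]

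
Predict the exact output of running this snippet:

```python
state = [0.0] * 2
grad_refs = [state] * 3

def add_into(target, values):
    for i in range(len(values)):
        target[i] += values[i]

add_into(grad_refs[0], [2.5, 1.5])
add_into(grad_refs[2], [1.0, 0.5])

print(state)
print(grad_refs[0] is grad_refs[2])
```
[3.5, 2.0]
True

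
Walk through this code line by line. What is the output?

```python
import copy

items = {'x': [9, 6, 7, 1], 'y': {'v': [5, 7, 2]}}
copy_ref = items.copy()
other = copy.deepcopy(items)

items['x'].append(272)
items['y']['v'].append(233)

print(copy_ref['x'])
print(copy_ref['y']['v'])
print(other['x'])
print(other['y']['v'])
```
[9, 6, 7, 1, 272]
[5, 7, 2, 233]
[9, 6, 7, 1]
[5, 7, 2]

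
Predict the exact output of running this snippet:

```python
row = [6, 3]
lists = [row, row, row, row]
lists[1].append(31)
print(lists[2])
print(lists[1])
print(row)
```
[6, 3, 31]
[6, 3, 31]
[6, 3, 31]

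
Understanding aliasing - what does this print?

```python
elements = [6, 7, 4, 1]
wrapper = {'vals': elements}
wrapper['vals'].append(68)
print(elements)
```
[6, 7, 4, 1, 68]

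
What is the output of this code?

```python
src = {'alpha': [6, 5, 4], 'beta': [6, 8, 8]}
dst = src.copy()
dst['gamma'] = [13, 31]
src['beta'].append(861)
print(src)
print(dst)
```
{'alpha': [6, 5, 4], 'beta': [6, 8, 8, 861]}
{'alpha': [6, 5, 4], 'beta': [6, 8, 8, 861], 'gamma': [13, 31]}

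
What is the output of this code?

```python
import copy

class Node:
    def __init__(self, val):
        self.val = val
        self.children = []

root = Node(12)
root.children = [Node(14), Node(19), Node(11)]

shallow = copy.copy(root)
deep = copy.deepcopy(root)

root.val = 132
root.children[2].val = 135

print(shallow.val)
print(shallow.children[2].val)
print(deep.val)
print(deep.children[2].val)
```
12
135
12
11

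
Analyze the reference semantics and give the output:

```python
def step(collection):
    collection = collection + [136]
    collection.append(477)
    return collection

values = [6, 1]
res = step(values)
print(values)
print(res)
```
[6, 1]
[6, 1, 136, 477]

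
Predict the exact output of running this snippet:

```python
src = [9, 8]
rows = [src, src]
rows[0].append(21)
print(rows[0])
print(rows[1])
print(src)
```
[9, 8, 21]
[9, 8, 21]
[9, 8, 21]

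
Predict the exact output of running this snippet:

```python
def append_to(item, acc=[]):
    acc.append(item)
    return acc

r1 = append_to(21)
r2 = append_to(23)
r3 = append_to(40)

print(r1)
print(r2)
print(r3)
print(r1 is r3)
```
[21, 23, 40]
[21, 23, 40]
[21, 23, 40]
True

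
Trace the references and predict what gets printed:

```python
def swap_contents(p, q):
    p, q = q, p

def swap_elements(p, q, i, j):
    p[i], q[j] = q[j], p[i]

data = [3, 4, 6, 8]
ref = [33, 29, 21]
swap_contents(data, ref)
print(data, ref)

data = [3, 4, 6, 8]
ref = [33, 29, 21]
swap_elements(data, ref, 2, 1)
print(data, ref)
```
[3, 4, 6, 8] [33, 29, 21]
[3, 4, 29, 8] [33, 6, 21]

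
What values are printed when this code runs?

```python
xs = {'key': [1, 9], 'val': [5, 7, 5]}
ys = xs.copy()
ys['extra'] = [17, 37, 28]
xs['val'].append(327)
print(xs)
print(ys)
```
{'key': [1, 9], 'val': [5, 7, 5, 327]}
{'key': [1, 9], 'val': [5, 7, 5, 327], 'extra': [17, 37, 28]}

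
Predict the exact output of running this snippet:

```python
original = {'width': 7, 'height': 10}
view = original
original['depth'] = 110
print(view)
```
{'width': 7, 'height': 10, 'depth': 110}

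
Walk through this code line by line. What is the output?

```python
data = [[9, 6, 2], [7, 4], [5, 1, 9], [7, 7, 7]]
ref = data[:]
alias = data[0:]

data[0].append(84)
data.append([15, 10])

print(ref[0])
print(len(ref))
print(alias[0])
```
[9, 6, 2, 84]
4
[9, 6, 2, 84]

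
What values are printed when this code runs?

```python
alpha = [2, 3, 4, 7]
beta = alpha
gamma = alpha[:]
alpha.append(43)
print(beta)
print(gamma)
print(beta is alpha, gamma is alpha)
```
[2, 3, 4, 7, 43]
[2, 3, 4, 7]
True False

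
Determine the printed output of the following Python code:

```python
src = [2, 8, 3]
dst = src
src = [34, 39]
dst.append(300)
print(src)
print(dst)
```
[34, 39]
[2, 8, 3, 300]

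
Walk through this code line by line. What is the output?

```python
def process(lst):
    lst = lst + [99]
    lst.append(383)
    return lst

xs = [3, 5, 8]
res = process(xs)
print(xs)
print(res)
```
[3, 5, 8]
[3, 5, 8, 99, 383]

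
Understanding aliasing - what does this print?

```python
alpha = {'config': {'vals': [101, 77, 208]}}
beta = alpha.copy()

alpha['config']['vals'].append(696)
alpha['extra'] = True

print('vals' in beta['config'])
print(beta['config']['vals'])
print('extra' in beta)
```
True
[101, 77, 208, 696]
False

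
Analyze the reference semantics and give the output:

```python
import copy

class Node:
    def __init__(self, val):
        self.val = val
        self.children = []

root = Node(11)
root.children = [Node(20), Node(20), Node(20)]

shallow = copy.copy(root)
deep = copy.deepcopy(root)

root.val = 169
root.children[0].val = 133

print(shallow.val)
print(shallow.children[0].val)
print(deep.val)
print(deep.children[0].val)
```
11
133
11
20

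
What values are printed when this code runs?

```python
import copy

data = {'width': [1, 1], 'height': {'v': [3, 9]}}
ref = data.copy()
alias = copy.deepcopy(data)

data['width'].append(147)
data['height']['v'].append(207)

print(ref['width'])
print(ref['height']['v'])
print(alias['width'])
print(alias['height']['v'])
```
[1, 1, 147]
[3, 9, 207]
[1, 1]
[3, 9]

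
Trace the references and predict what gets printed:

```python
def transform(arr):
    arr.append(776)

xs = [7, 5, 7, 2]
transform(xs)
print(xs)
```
[7, 5, 7, 2, 776]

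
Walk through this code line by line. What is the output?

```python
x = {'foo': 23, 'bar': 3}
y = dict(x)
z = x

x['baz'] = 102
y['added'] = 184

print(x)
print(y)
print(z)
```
{'foo': 23, 'bar': 3, 'baz': 102}
{'foo': 23, 'bar': 3, 'added': 184}
{'foo': 23, 'bar': 3, 'baz': 102}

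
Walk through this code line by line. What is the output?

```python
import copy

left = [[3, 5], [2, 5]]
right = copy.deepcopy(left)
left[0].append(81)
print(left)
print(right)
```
[[3, 5, 81], [2, 5]]
[[3, 5], [2, 5]]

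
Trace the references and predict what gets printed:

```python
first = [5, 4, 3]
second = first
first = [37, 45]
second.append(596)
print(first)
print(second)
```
[37, 45]
[5, 4, 3, 596]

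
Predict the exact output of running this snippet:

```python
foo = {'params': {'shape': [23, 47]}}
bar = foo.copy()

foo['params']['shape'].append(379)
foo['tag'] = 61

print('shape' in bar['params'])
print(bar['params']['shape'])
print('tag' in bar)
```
True
[23, 47, 379]
False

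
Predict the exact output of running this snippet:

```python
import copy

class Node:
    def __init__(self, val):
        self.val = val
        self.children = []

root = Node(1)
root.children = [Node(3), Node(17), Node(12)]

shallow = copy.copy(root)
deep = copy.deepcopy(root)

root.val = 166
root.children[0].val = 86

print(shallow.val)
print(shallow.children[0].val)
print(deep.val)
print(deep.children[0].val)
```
1
86
1
3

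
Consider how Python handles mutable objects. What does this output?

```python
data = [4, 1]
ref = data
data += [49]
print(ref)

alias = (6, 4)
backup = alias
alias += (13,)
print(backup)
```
[4, 1, 49]
(6, 4)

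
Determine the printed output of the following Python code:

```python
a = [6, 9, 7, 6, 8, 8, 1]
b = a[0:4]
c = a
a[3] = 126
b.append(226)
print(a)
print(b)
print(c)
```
[6, 9, 7, 126, 8, 8, 1]
[6, 9, 7, 6, 226]
[6, 9, 7, 126, 8, 8, 1]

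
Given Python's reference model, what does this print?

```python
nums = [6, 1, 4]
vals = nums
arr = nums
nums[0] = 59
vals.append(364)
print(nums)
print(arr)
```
[59, 1, 4, 364]
[59, 1, 4, 364]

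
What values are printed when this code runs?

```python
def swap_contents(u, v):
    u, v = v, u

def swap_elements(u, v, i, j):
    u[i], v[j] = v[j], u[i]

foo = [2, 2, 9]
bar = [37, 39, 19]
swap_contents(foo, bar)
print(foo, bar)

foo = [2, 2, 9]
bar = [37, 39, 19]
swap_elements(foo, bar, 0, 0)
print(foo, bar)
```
[2, 2, 9] [37, 39, 19]
[37, 2, 9] [2, 39, 19]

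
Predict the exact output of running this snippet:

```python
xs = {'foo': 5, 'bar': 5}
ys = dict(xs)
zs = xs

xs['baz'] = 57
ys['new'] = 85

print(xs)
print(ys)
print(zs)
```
{'foo': 5, 'bar': 5, 'baz': 57}
{'foo': 5, 'bar': 5, 'new': 85}
{'foo': 5, 'bar': 5, 'baz': 57}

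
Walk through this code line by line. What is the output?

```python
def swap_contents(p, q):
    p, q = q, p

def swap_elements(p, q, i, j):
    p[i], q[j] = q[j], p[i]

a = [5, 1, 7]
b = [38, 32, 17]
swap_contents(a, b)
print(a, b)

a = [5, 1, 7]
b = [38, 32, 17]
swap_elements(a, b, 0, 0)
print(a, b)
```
[5, 1, 7] [38, 32, 17]
[38, 1, 7] [5, 32, 17]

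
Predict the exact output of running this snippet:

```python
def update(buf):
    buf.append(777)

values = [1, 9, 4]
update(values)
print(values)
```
[1, 9, 4, 777]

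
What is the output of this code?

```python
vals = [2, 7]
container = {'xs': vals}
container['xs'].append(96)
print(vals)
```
[2, 7, 96]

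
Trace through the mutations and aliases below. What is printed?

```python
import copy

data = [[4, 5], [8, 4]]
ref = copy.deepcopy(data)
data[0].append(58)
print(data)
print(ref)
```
[[4, 5, 58], [8, 4]]
[[4, 5], [8, 4]]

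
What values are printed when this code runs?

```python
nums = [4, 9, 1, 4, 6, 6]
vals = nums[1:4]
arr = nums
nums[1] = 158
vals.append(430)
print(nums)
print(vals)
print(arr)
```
[4, 158, 1, 4, 6, 6]
[9, 1, 4, 430]
[4, 158, 1, 4, 6, 6]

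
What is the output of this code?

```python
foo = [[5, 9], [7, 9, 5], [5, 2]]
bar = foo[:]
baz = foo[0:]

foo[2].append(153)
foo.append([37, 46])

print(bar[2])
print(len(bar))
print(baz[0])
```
[5, 2, 153]
3
[5, 9]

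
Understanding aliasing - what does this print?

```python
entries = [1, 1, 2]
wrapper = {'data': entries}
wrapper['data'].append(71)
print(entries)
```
[1, 1, 2, 71]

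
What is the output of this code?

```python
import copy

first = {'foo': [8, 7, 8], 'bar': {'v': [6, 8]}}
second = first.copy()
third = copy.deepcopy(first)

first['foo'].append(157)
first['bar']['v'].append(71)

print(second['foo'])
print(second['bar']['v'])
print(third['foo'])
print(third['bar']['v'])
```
[8, 7, 8, 157]
[6, 8, 71]
[8, 7, 8]
[6, 8]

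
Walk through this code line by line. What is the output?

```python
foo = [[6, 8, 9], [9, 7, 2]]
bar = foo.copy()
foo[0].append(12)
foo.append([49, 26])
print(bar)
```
[[6, 8, 9, 12], [9, 7, 2]]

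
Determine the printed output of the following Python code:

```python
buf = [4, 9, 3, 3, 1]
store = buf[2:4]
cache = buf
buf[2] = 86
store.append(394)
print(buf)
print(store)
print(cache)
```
[4, 9, 86, 3, 1]
[3, 3, 394]
[4, 9, 86, 3, 1]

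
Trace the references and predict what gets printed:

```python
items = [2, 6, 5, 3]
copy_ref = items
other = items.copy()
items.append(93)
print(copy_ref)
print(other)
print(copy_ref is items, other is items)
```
[2, 6, 5, 3, 93]
[2, 6, 5, 3]
True False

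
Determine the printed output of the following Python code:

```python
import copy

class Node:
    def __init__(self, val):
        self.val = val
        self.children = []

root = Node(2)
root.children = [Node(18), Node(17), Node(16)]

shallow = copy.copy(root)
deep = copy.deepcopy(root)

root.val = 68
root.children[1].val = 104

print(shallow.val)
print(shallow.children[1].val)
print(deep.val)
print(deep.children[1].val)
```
2
104
2
17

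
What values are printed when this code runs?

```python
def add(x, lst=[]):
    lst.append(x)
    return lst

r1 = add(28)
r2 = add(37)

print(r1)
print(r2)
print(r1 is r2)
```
[28, 37]
[28, 37]
True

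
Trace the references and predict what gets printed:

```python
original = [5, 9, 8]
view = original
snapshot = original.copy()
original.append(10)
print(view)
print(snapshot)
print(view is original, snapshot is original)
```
[5, 9, 8, 10]
[5, 9, 8]
True False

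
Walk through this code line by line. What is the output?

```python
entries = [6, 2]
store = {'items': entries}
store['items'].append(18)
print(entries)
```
[6, 2, 18]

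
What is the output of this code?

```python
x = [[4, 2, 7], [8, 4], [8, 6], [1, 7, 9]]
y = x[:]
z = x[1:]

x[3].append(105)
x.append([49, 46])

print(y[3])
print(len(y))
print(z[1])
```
[1, 7, 9, 105]
4
[8, 6]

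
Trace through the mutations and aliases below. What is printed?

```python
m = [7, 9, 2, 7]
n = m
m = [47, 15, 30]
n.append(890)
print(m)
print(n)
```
[47, 15, 30]
[7, 9, 2, 7, 890]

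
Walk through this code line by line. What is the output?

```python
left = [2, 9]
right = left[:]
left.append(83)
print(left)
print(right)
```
[2, 9, 83]
[2, 9]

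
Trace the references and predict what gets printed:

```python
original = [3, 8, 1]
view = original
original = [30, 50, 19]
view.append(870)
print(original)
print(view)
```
[30, 50, 19]
[3, 8, 1, 870]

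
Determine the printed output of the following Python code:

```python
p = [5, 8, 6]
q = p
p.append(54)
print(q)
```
[5, 8, 6, 54]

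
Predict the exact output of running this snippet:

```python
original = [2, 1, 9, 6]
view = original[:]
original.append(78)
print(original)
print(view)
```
[2, 1, 9, 6, 78]
[2, 1, 9, 6]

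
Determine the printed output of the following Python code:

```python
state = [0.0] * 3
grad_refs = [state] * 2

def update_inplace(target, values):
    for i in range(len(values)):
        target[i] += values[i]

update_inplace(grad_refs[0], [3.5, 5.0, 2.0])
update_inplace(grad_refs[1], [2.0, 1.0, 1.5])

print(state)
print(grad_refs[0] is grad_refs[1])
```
[5.5, 6.0, 3.5]
True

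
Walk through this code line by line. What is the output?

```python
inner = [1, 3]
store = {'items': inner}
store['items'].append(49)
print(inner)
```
[1, 3, 49]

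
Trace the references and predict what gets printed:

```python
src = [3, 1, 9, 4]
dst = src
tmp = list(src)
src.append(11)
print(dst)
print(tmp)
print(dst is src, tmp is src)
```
[3, 1, 9, 4, 11]
[3, 1, 9, 4]
True False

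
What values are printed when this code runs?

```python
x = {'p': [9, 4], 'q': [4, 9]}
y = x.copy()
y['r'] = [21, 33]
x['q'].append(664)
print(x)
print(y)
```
{'p': [9, 4], 'q': [4, 9, 664]}
{'p': [9, 4], 'q': [4, 9, 664], 'r': [21, 33]}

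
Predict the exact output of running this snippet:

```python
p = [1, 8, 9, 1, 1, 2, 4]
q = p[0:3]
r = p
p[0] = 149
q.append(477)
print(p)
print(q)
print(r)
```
[149, 8, 9, 1, 1, 2, 4]
[1, 8, 9, 477]
[149, 8, 9, 1, 1, 2, 4]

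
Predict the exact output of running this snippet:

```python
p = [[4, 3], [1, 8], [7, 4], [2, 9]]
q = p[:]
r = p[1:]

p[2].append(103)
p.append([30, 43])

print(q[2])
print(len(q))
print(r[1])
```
[7, 4, 103]
4
[7, 4, 103]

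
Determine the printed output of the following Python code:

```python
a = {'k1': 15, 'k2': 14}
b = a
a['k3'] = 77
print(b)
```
{'k1': 15, 'k2': 14, 'k3': 77}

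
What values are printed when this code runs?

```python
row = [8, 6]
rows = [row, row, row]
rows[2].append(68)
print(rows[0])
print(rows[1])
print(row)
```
[8, 6, 68]
[8, 6, 68]
[8, 6, 68]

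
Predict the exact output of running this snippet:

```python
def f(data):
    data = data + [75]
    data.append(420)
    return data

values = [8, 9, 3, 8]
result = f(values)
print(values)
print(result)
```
[8, 9, 3, 8]
[8, 9, 3, 8, 75, 420]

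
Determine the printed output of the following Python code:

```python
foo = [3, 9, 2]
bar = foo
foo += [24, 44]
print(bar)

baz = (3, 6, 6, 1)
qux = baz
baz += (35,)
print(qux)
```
[3, 9, 2, 24, 44]
(3, 6, 6, 1)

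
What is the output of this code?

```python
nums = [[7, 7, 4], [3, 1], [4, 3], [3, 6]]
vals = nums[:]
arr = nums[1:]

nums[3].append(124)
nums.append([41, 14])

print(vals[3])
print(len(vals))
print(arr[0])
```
[3, 6, 124]
4
[3, 1]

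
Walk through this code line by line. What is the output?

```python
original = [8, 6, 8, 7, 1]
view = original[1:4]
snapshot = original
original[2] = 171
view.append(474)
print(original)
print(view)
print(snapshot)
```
[8, 6, 171, 7, 1]
[6, 8, 7, 474]
[8, 6, 171, 7, 1]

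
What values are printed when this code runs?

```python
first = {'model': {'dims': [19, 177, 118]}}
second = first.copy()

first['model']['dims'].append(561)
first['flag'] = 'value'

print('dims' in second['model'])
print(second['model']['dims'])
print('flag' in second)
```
True
[19, 177, 118, 561]
False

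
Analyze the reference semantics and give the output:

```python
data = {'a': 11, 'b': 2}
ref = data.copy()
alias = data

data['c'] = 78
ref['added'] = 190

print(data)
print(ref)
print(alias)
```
{'a': 11, 'b': 2, 'c': 78}
{'a': 11, 'b': 2, 'added': 190}
{'a': 11, 'b': 2, 'c': 78}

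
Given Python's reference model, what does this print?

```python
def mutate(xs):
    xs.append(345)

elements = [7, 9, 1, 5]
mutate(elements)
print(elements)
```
[7, 9, 1, 5, 345]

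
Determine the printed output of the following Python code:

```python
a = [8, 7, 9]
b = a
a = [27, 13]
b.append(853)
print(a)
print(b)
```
[27, 13]
[8, 7, 9, 853]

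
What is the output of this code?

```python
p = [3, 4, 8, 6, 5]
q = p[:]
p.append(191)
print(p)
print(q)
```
[3, 4, 8, 6, 5, 191]
[3, 4, 8, 6, 5]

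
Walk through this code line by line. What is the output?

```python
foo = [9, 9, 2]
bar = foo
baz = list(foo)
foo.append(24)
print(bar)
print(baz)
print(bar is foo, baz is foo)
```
[9, 9, 2, 24]
[9, 9, 2]
True False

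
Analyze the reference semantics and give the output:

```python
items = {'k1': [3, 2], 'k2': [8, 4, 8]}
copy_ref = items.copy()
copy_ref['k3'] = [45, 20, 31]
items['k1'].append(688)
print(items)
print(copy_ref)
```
{'k1': [3, 2, 688], 'k2': [8, 4, 8]}
{'k1': [3, 2, 688], 'k2': [8, 4, 8], 'k3': [45, 20, 31]}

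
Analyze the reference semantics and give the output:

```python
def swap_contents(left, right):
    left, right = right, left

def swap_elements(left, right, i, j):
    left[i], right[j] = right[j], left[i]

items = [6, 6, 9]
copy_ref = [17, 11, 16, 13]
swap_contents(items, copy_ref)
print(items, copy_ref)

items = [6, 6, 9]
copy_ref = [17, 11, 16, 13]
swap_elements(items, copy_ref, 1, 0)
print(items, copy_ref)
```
[6, 6, 9] [17, 11, 16, 13]
[6, 17, 9] [6, 11, 16, 13]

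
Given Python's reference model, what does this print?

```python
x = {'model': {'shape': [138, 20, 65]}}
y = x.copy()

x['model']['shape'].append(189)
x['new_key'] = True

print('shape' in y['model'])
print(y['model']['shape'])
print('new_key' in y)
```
True
[138, 20, 65, 189]
False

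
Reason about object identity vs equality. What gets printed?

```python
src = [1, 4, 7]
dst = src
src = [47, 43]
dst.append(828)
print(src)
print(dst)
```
[47, 43]
[1, 4, 7, 828]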